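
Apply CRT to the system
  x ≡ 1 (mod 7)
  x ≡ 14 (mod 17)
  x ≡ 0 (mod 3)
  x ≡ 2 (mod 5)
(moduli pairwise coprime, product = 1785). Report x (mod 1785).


Product of moduli M = 7 · 17 · 3 · 5 = 1785.
Merge one congruence at a time:
  Start: x ≡ 1 (mod 7).
  Combine with x ≡ 14 (mod 17); new modulus lcm = 119.
    Write x = 1 + 7·t and substitute into x ≡ 14 (mod 17): 7·t ≡ 14 − 1 = 13 (mod 17).
    The inverse of 7 mod 17 is 5 (since 7·5 = 35 = 2·17 + 1), so t ≡ 5·13 = 65 ≡ 14 (mod 17).
    Then x = 1 + 7·14 = 99, valid modulo lcm(7, 17) = 119: x ≡ 99 (mod 119).
  Combine with x ≡ 0 (mod 3); new modulus lcm = 357.
    Write x = 99 + 119·t and substitute into x ≡ 0 (mod 3): 119·t ≡ 0 − 99 = -99 (mod 3).
    Reduce coefficients mod 3: 2·t ≡ 0 (mod 3).
    The inverse of 2 mod 3 is 2 (since 2·2 = 4 = 1·3 + 1), so t ≡ 2·0 = 0 ≡ 0 (mod 3).
    Then x = 99 + 119·0 = 99, valid modulo lcm(119, 3) = 357: x ≡ 99 (mod 357).
  Combine with x ≡ 2 (mod 5); new modulus lcm = 1785.
    Write x = 99 + 357·t and substitute into x ≡ 2 (mod 5): 357·t ≡ 2 − 99 = -97 (mod 5).
    Reduce coefficients mod 5: 2·t ≡ 3 (mod 5).
    The inverse of 2 mod 5 is 3 (since 2·3 = 6 = 1·5 + 1), so t ≡ 3·3 = 9 ≡ 4 (mod 5).
    Then x = 99 + 357·4 = 1527, valid modulo lcm(357, 5) = 1785: x ≡ 1527 (mod 1785).
Verify against each original: 1527 mod 7 = 1, 1527 mod 17 = 14, 1527 mod 3 = 0, 1527 mod 5 = 2.

x ≡ 1527 (mod 1785).


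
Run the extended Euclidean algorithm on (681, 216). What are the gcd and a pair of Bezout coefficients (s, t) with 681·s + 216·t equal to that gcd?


Euclidean algorithm on (681, 216) — divide until remainder is 0:
  681 = 3 · 216 + 33
  216 = 6 · 33 + 18
  33 = 1 · 18 + 15
  18 = 1 · 15 + 3
  15 = 5 · 3 + 0
gcd(681, 216) = 3.
Track Bezout coefficients alongside the remainders: start with r₀ = 681 = a·1 + b·0 (s = 1, t = 0) and r₁ = 216 = a·0 + b·1 (s = 0, t = 1); each new remainder r_{k+1} = r_{k-1} − q_k·r_k inherits s_{k+1} = s_{k-1} − q_k·s_k, t_{k+1} = t_{k-1} − q_k·t_k, so r_k = a·s_k + b·t_k at every step:
  q = 3: r = 33, s = 1 − 3·0 = 1, t = 0 − 3·1 = -3  (check: 681·1 + 216·(-3) = 33)
  q = 6: r = 18, s = 0 − 6·1 = -6, t = 1 − 6·(-3) = 19  (check: 681·(-6) + 216·19 = 18)
  q = 1: r = 15, s = 1 − 1·(-6) = 7, t = -3 − 1·19 = -22  (check: 681·7 + 216·(-22) = 15)
  q = 1: r = 3, s = -6 − 1·7 = -13, t = 19 − 1·(-22) = 41  (check: 681·(-13) + 216·41 = 3)
The row with r = 3 (the gcd) gives the Bezout coefficients s = -13, t = 41.
Result: 681 · (-13) + 216 · (41) = 3.

gcd(681, 216) = 3; s = -13, t = 41 (check: 681·(-13) + 216·41 = 3).


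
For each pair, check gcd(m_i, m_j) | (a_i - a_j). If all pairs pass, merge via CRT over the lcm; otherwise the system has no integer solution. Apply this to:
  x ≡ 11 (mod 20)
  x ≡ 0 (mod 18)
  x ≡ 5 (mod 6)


Moduli 20, 18, 6 are not pairwise coprime, so CRT works modulo lcm(m_i) when all pairwise compatibility conditions hold.
Pairwise compatibility: gcd(m_i, m_j) must divide a_i - a_j for every pair.
Merge one congruence at a time:
  Start: x ≡ 11 (mod 20).
  Combine with x ≡ 0 (mod 18): gcd(20, 18) = 2, and 0 - 11 = -11 is NOT divisible by 2.
    ⇒ system is inconsistent (no integer solution).

No solution (the system is inconsistent).


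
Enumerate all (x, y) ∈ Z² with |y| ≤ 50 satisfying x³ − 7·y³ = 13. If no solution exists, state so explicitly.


The equation is x³ - 7y³ = 13. For fixed y, x³ = 7·y³ + 13, so a solution requires the RHS to be a perfect cube.
Strategy: iterate y from -50 to 50, compute RHS = 7·y³ + 13, and check whether it is a (positive or negative) perfect cube.
Check small values of y:
  y = 0: RHS = 13 is not a perfect cube.
  y = 1: RHS = 20 is not a perfect cube.
  y = -1: RHS = 6 is not a perfect cube.
  y = 2: RHS = 69 is not a perfect cube.
  y = -2: RHS = -43 is not a perfect cube.
  y = 3: RHS = 202 is not a perfect cube.
  y = -3: RHS = -176 is not a perfect cube.
Continuing the search up to |y| = 50 finds no solutions either.
No (x, y) in the scanned range satisfies the equation.

No integer solutions with |y| ≤ 50.


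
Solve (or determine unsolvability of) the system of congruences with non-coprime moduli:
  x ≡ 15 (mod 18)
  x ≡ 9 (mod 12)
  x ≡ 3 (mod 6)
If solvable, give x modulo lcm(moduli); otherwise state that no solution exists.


Moduli 18, 12, 6 are not pairwise coprime, so CRT works modulo lcm(m_i) when all pairwise compatibility conditions hold.
Pairwise compatibility: gcd(m_i, m_j) must divide a_i - a_j for every pair.
Merge one congruence at a time:
  Start: x ≡ 15 (mod 18).
  Combine with x ≡ 9 (mod 12): gcd(18, 12) = 6; 9 - 15 = -6, which IS divisible by 6, so compatible.
    Write x = 15 + 18·t and substitute into x ≡ 9 (mod 12): 18·t ≡ 9 − 15 = -6 (mod 12).
    Divide the congruence (and modulus) by g = 6: 3·t ≡ -1 (mod 2).
    Reduce coefficients mod 2: 1·t ≡ 1 (mod 2).
    So t ≡ 1 (mod 2).
    Then x = 15 + 18·1 = 33, valid modulo lcm(18, 12) = 36: x ≡ 33 (mod 36).
  Combine with x ≡ 3 (mod 6): gcd(36, 6) = 6; 3 - 33 = -30, which IS divisible by 6, so compatible.
    Write x = 33 + 36·t and substitute into x ≡ 3 (mod 6): 36·t ≡ 3 − 33 = -30 (mod 6).
    Divide the congruence (and modulus) by g = 6: 6·t ≡ -5 (mod 1).
    Modulo 1 every t works; take t = 0.
    Then x = 33 + 36·0 = 33, valid modulo lcm(36, 6) = 36: x ≡ 33 (mod 36).
Verify: 33 mod 18 = 15, 33 mod 12 = 9, 33 mod 6 = 3.

x ≡ 33 (mod 36).


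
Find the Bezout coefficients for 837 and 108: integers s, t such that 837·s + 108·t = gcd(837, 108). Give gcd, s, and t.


Euclidean algorithm on (837, 108) — divide until remainder is 0:
  837 = 7 · 108 + 81
  108 = 1 · 81 + 27
  81 = 3 · 27 + 0
gcd(837, 108) = 27.
Track Bezout coefficients alongside the remainders: start with r₀ = 837 = a·1 + b·0 (s = 1, t = 0) and r₁ = 108 = a·0 + b·1 (s = 0, t = 1); each new remainder r_{k+1} = r_{k-1} − q_k·r_k inherits s_{k+1} = s_{k-1} − q_k·s_k, t_{k+1} = t_{k-1} − q_k·t_k, so r_k = a·s_k + b·t_k at every step:
  q = 7: r = 81, s = 1 − 7·0 = 1, t = 0 − 7·1 = -7  (check: 837·1 + 108·(-7) = 81)
  q = 1: r = 27, s = 0 − 1·1 = -1, t = 1 − 1·(-7) = 8  (check: 837·(-1) + 108·8 = 27)
The row with r = 27 (the gcd) gives the Bezout coefficients s = -1, t = 8.
Result: 837 · (-1) + 108 · (8) = 27.

gcd(837, 108) = 27; s = -1, t = 8 (check: 837·(-1) + 108·8 = 27).


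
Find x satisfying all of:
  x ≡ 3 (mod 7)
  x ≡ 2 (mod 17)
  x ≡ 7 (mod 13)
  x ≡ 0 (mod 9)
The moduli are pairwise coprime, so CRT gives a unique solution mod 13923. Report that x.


Product of moduli M = 7 · 17 · 13 · 9 = 13923.
Merge one congruence at a time:
  Start: x ≡ 3 (mod 7).
  Combine with x ≡ 2 (mod 17); new modulus lcm = 119.
    Write x = 3 + 7·t and substitute into x ≡ 2 (mod 17): 7·t ≡ 2 − 3 = -1 (mod 17).
    Reduce coefficients mod 17: 7·t ≡ 16 (mod 17).
    The inverse of 7 mod 17 is 5 (since 7·5 = 35 = 2·17 + 1), so t ≡ 5·16 = 80 ≡ 12 (mod 17).
    Then x = 3 + 7·12 = 87, valid modulo lcm(7, 17) = 119: x ≡ 87 (mod 119).
  Combine with x ≡ 7 (mod 13); new modulus lcm = 1547.
    Write x = 87 + 119·t and substitute into x ≡ 7 (mod 13): 119·t ≡ 7 − 87 = -80 (mod 13).
    Reduce coefficients mod 13: 2·t ≡ 11 (mod 13).
    The inverse of 2 mod 13 is 7 (since 2·7 = 14 = 1·13 + 1), so t ≡ 7·11 = 77 ≡ 12 (mod 13).
    Then x = 87 + 119·12 = 1515, valid modulo lcm(119, 13) = 1547: x ≡ 1515 (mod 1547).
  Combine with x ≡ 0 (mod 9); new modulus lcm = 13923.
    Write x = 1515 + 1547·t and substitute into x ≡ 0 (mod 9): 1547·t ≡ 0 − 1515 = -1515 (mod 9).
    Reduce coefficients mod 9: 8·t ≡ 6 (mod 9).
    The inverse of 8 mod 9 is 8 (since 8·8 = 64 = 7·9 + 1), so t ≡ 8·6 = 48 ≡ 3 (mod 9).
    Then x = 1515 + 1547·3 = 6156, valid modulo lcm(1547, 9) = 13923: x ≡ 6156 (mod 13923).
Verify against each original: 6156 mod 7 = 3, 6156 mod 17 = 2, 6156 mod 13 = 7, 6156 mod 9 = 0.

x ≡ 6156 (mod 13923).


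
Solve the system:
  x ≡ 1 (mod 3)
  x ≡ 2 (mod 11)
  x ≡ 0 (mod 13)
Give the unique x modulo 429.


Moduli 3, 11, 13 are pairwise coprime; by CRT there is a unique solution modulo M = 3 · 11 · 13 = 429.
Solve pairwise, accumulating the modulus:
  Start with x ≡ 1 (mod 3).
  Combine with x ≡ 2 (mod 11): since gcd(3, 11) = 1, we get a unique residue mod 33.
    Write x = 1 + 3·t and substitute into x ≡ 2 (mod 11): 3·t ≡ 2 − 1 = 1 (mod 11).
    The inverse of 3 mod 11 is 4 (since 3·4 = 12 = 1·11 + 1), so t ≡ 4·1 = 4 ≡ 4 (mod 11).
    Then x = 1 + 3·4 = 13, valid modulo lcm(3, 11) = 33: x ≡ 13 (mod 33).
  Combine with x ≡ 0 (mod 13): since gcd(33, 13) = 1, we get a unique residue mod 429.
    Write x = 13 + 33·t and substitute into x ≡ 0 (mod 13): 33·t ≡ 0 − 13 = -13 (mod 13).
    Reduce coefficients mod 13: 7·t ≡ 0 (mod 13).
    The inverse of 7 mod 13 is 2 (since 7·2 = 14 = 1·13 + 1), so t ≡ 2·0 = 0 ≡ 0 (mod 13).
    Then x = 13 + 33·0 = 13, valid modulo lcm(33, 13) = 429: x ≡ 13 (mod 429).
Verify: 13 mod 3 = 1 ✓, 13 mod 11 = 2 ✓, 13 mod 13 = 0 ✓.

x ≡ 13 (mod 429).


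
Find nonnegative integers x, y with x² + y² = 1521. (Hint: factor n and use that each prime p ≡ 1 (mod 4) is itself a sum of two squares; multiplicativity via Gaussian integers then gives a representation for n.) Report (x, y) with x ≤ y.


Step 1: Factor n = 1521 = 3^2 · 13^2.
Step 2: Check the mod-4 condition on each prime factor: 3 ≡ 3 (mod 4), exponent 2 (must be even); 13 ≡ 1 (mod 4), exponent 2.
All primes ≡ 3 (mod 4) appear to even exponent (or don't appear), so by the two-squares theorem n IS expressible as a sum of two squares.
Step 3: Build a representation. Group n = k² · m with k = 3 and m = 13 · 13 = 169 (a product of primes ≡ 1 (mod 4)); a representation of m scales to one of n via (k·x)² + (k·y)² = k²(x² + y²). Each prime p ≡ 1 (mod 4) is itself a sum of two squares; find a² by testing p − a² for a perfect square:
  13: 13 − 1² = 12, 13 − 2² = 9 = 3² ⇒ 13 = 2² + 3².
  Combine using the Brahmagupta–Fibonacci identity (a² + b²)(c² + d²) = (ac − bd)² + (ad + bc)² = (ac + bd)² + (ad − bc)²:
  13 · 13 = 169: from (2² + 3²)(2² + 3²), take (2·2 − 3·3, 2·3 + 3·2) = (4 − 9, 6 + 6) = (-5, 12); dropping signs (only squares matter) gives (5, 12); check 5² + 12² = 25 + 144 = 169 ✓.
  Scale by k = 3: (3·5, 3·12) = (15, 36).
Step 4: Order so x ≤ y and verify: 15² + 36² = 225 + 1296 = 1521 = n. ✓

n = 1521 = 15² + 36² (one valid representation with x ≤ y).


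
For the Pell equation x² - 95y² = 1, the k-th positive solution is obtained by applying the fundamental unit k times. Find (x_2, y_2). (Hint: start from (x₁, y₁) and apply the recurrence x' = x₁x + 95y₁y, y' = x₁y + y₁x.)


Step 1: Find the fundamental solution (x₁, y₁) of x² - 95y² = 1.
  Expand √95 as a continued fraction. a₀ = ⌊√95⌋ = 9; iterate m_{k+1} = d_k·a_k − m_k, d_{k+1} = (95 − m_{k+1}²)/d_k, a_{k+1} = ⌊(a₀ + m_{k+1})/d_{k+1}⌋ (starting m₀ = 0, d₀ = 1), with convergents p_k = a_k·p_{k-1} + p_{k-2}, q_k = a_k·q_{k-1} + q_{k-2} (p₋₁ = 1, q₋₁ = 0):
  k = 0: a₀ = 9; p₀/q₀ = 9/1; p₀² − 95·q₀² = 81 − 95 = -14.
  k = 1: m = 9, d = 14, a = ⌊(9 + 9)/14⌋ = 1; p/q = (1·9 + 1)/(1·1 + 0) = 10/1; p² − 95·q² = 100 − 95 = 5.
  k = 2: m = 5, d = 5, a = ⌊(9 + 5)/5⌋ = 2; p/q = (2·10 + 9)/(2·1 + 1) = 29/3; p² − 95·q² = 841 − 855 = -14.
  k = 3: m = 5, d = 14, a = ⌊(9 + 5)/14⌋ = 1; p/q = (1·29 + 10)/(1·3 + 1) = 39/4; p² − 95·q² = 1521 − 1520 = 1.
  The first convergent with p² − 95·q² = 1 gives the fundamental solution (x₁, y₁) = (39, 4).
Step 2: Apply the recurrence (x_{n+1}, y_{n+1}) = (x₁x_n + 95y₁y_n, x₁y_n + y₁x_n) repeatedly.
  From (x_1, y_1) = (39, 4): x_2 = 39·39 + 95·4·4 = 3041; y_2 = 39·4 + 4·39 = 312.
Step 3: Verify x_2² - 95·y_2² = 9247681 - 9247680 = 1 (should be 1). ✓

(x_1, y_1) = (39, 4); (x_2, y_2) = (3041, 312).


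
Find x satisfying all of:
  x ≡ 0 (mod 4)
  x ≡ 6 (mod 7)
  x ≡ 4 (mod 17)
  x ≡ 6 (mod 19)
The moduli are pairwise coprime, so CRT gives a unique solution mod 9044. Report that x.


Product of moduli M = 4 · 7 · 17 · 19 = 9044.
Merge one congruence at a time:
  Start: x ≡ 0 (mod 4).
  Combine with x ≡ 6 (mod 7); new modulus lcm = 28.
    Write x = 0 + 4·t and substitute into x ≡ 6 (mod 7): 4·t ≡ 6 − 0 = 6 (mod 7).
    The inverse of 4 mod 7 is 2 (since 4·2 = 8 = 1·7 + 1), so t ≡ 2·6 = 12 ≡ 5 (mod 7).
    Then x = 0 + 4·5 = 20, valid modulo lcm(4, 7) = 28: x ≡ 20 (mod 28).
  Combine with x ≡ 4 (mod 17); new modulus lcm = 476.
    Write x = 20 + 28·t and substitute into x ≡ 4 (mod 17): 28·t ≡ 4 − 20 = -16 (mod 17).
    Reduce coefficients mod 17: 11·t ≡ 1 (mod 17).
    The inverse of 11 mod 17 is 14 (since 11·14 = 154 = 9·17 + 1), so t ≡ 14·1 = 14 ≡ 14 (mod 17).
    Then x = 20 + 28·14 = 412, valid modulo lcm(28, 17) = 476: x ≡ 412 (mod 476).
  Combine with x ≡ 6 (mod 19); new modulus lcm = 9044.
    Write x = 412 + 476·t and substitute into x ≡ 6 (mod 19): 476·t ≡ 6 − 412 = -406 (mod 19).
    Reduce coefficients mod 19: 1·t ≡ 12 (mod 19).
    So t ≡ 12 (mod 19).
    Then x = 412 + 476·12 = 6124, valid modulo lcm(476, 19) = 9044: x ≡ 6124 (mod 9044).
Verify against each original: 6124 mod 4 = 0, 6124 mod 7 = 6, 6124 mod 17 = 4, 6124 mod 19 = 6.

x ≡ 6124 (mod 9044).


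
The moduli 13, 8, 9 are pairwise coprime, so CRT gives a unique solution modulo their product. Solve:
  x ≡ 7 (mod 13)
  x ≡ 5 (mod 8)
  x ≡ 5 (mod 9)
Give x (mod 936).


Moduli 13, 8, 9 are pairwise coprime; by CRT there is a unique solution modulo M = 13 · 8 · 9 = 936.
Solve pairwise, accumulating the modulus:
  Start with x ≡ 7 (mod 13).
  Combine with x ≡ 5 (mod 8): since gcd(13, 8) = 1, we get a unique residue mod 104.
    Write x = 7 + 13·t and substitute into x ≡ 5 (mod 8): 13·t ≡ 5 − 7 = -2 (mod 8).
    Reduce coefficients mod 8: 5·t ≡ 6 (mod 8).
    The inverse of 5 mod 8 is 5 (since 5·5 = 25 = 3·8 + 1), so t ≡ 5·6 = 30 ≡ 6 (mod 8).
    Then x = 7 + 13·6 = 85, valid modulo lcm(13, 8) = 104: x ≡ 85 (mod 104).
  Combine with x ≡ 5 (mod 9): since gcd(104, 9) = 1, we get a unique residue mod 936.
    Write x = 85 + 104·t and substitute into x ≡ 5 (mod 9): 104·t ≡ 5 − 85 = -80 (mod 9).
    Reduce coefficients mod 9: 5·t ≡ 1 (mod 9).
    The inverse of 5 mod 9 is 2 (since 5·2 = 10 = 1·9 + 1), so t ≡ 2·1 = 2 ≡ 2 (mod 9).
    Then x = 85 + 104·2 = 293, valid modulo lcm(104, 9) = 936: x ≡ 293 (mod 936).
Verify: 293 mod 13 = 7 ✓, 293 mod 8 = 5 ✓, 293 mod 9 = 5 ✓.

x ≡ 293 (mod 936).


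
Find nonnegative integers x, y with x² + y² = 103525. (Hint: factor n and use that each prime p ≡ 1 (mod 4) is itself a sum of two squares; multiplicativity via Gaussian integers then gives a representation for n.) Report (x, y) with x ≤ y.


Step 1: Factor n = 103525 = 5^2 · 41 · 101.
Step 2: Check the mod-4 condition on each prime factor: 5 ≡ 1 (mod 4), exponent 2; 41 ≡ 1 (mod 4), exponent 1; 101 ≡ 1 (mod 4), exponent 1.
All primes ≡ 3 (mod 4) appear to even exponent (or don't appear), so by the two-squares theorem n IS expressible as a sum of two squares.
Step 3: Build a representation. Group n = k² · m with k = 5 and m = 41 · 101 = 4141 (a product of primes ≡ 1 (mod 4)); a representation of m scales to one of n via (k·x)² + (k·y)² = k²(x² + y²). Each prime p ≡ 1 (mod 4) is itself a sum of two squares; find a² by testing p − a² for a perfect square:
  41: 41 − 1² = 40, 41 − 2² = 37, 41 − 3² = 32, 41 − 4² = 25 = 5² ⇒ 41 = 4² + 5².
  101: 101 − 1² = 100 = 10² ⇒ 101 = 1² + 10².
  Combine using the Brahmagupta–Fibonacci identity (a² + b²)(c² + d²) = (ac − bd)² + (ad + bc)² = (ac + bd)² + (ad − bc)²:
  41 · 101 = 4141: from (4² + 5²)(1² + 10²), take (4·1 − 5·10, 4·10 + 5·1) = (4 − 50, 40 + 5) = (-46, 45); dropping signs (only squares matter) gives (46, 45); check 46² + 45² = 2116 + 2025 = 4141 ✓.
  Scale by k = 5: (5·46, 5·45) = (230, 225).
Step 4: Order so x ≤ y and verify: 225² + 230² = 50625 + 52900 = 103525 = n. ✓

n = 103525 = 225² + 230² (one valid representation with x ≤ y).


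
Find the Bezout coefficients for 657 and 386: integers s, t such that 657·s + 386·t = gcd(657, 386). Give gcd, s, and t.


Euclidean algorithm on (657, 386) — divide until remainder is 0:
  657 = 1 · 386 + 271
  386 = 1 · 271 + 115
  271 = 2 · 115 + 41
  115 = 2 · 41 + 33
  41 = 1 · 33 + 8
  33 = 4 · 8 + 1
  8 = 8 · 1 + 0
gcd(657, 386) = 1.
Track Bezout coefficients alongside the remainders: start with r₀ = 657 = a·1 + b·0 (s = 1, t = 0) and r₁ = 386 = a·0 + b·1 (s = 0, t = 1); each new remainder r_{k+1} = r_{k-1} − q_k·r_k inherits s_{k+1} = s_{k-1} − q_k·s_k, t_{k+1} = t_{k-1} − q_k·t_k, so r_k = a·s_k + b·t_k at every step:
  q = 1: r = 271, s = 1 − 1·0 = 1, t = 0 − 1·1 = -1  (check: 657·1 + 386·(-1) = 271)
  q = 1: r = 115, s = 0 − 1·1 = -1, t = 1 − 1·(-1) = 2  (check: 657·(-1) + 386·2 = 115)
  q = 2: r = 41, s = 1 − 2·(-1) = 3, t = -1 − 2·2 = -5  (check: 657·3 + 386·(-5) = 41)
  q = 2: r = 33, s = -1 − 2·3 = -7, t = 2 − 2·(-5) = 12  (check: 657·(-7) + 386·12 = 33)
  q = 1: r = 8, s = 3 − 1·(-7) = 10, t = -5 − 1·12 = -17  (check: 657·10 + 386·(-17) = 8)
  q = 4: r = 1, s = -7 − 4·10 = -47, t = 12 − 4·(-17) = 80  (check: 657·(-47) + 386·80 = 1)
The row with r = 1 (the gcd) gives the Bezout coefficients s = -47, t = 80.
Result: 657 · (-47) + 386 · (80) = 1.

gcd(657, 386) = 1; s = -47, t = 80 (check: 657·(-47) + 386·80 = 1).


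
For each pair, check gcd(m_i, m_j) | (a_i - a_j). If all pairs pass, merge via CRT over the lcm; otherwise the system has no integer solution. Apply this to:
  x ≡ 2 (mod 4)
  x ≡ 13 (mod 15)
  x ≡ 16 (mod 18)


Moduli 4, 15, 18 are not pairwise coprime, so CRT works modulo lcm(m_i) when all pairwise compatibility conditions hold.
Pairwise compatibility: gcd(m_i, m_j) must divide a_i - a_j for every pair.
Merge one congruence at a time:
  Start: x ≡ 2 (mod 4).
  Combine with x ≡ 13 (mod 15): gcd(4, 15) = 1; 13 - 2 = 11, which IS divisible by 1, so compatible.
    Write x = 2 + 4·t and substitute into x ≡ 13 (mod 15): 4·t ≡ 13 − 2 = 11 (mod 15).
    The inverse of 4 mod 15 is 4 (since 4·4 = 16 = 1·15 + 1), so t ≡ 4·11 = 44 ≡ 14 (mod 15).
    Then x = 2 + 4·14 = 58, valid modulo lcm(4, 15) = 60: x ≡ 58 (mod 60).
  Combine with x ≡ 16 (mod 18): gcd(60, 18) = 6; 16 - 58 = -42, which IS divisible by 6, so compatible.
    Write x = 58 + 60·t and substitute into x ≡ 16 (mod 18): 60·t ≡ 16 − 58 = -42 (mod 18).
    Divide the congruence (and modulus) by g = 6: 10·t ≡ -7 (mod 3).
    Reduce coefficients mod 3: 1·t ≡ 2 (mod 3).
    So t ≡ 2 (mod 3).
    Then x = 58 + 60·2 = 178, valid modulo lcm(60, 18) = 180: x ≡ 178 (mod 180).
Verify: 178 mod 4 = 2, 178 mod 15 = 13, 178 mod 18 = 16.

x ≡ 178 (mod 180).


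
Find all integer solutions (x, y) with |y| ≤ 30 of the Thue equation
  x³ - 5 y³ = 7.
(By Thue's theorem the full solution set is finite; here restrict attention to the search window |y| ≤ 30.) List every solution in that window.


The equation is x³ - 5y³ = 7. For fixed y, x³ = 5·y³ + 7, so a solution requires the RHS to be a perfect cube.
Strategy: iterate y from -30 to 30, compute RHS = 5·y³ + 7, and check whether it is a (positive or negative) perfect cube.
Check small values of y:
  y = 0: RHS = 7 is not a perfect cube.
  y = 1: RHS = 12 is not a perfect cube.
  y = -1: RHS = 2 is not a perfect cube.
  y = 2: RHS = 47 is not a perfect cube.
  y = -2: RHS = -33 is not a perfect cube.
  y = 3: RHS = 142 is not a perfect cube.
  y = -3: RHS = -128 is not a perfect cube.
Continuing the search up to |y| = 30 finds no solutions either.
No (x, y) in the scanned range satisfies the equation.

No integer solutions with |y| ≤ 30.


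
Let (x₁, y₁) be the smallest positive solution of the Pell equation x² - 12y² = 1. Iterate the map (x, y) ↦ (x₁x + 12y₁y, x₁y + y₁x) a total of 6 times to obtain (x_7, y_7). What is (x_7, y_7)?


Step 1: Find the fundamental solution (x₁, y₁) of x² - 12y² = 1.
  Expand √12 as a continued fraction. a₀ = ⌊√12⌋ = 3; iterate m_{k+1} = d_k·a_k − m_k, d_{k+1} = (12 − m_{k+1}²)/d_k, a_{k+1} = ⌊(a₀ + m_{k+1})/d_{k+1}⌋ (starting m₀ = 0, d₀ = 1), with convergents p_k = a_k·p_{k-1} + p_{k-2}, q_k = a_k·q_{k-1} + q_{k-2} (p₋₁ = 1, q₋₁ = 0):
  k = 0: a₀ = 3; p₀/q₀ = 3/1; p₀² − 12·q₀² = 9 − 12 = -3.
  k = 1: m = 3, d = 3, a = ⌊(3 + 3)/3⌋ = 2; p/q = (2·3 + 1)/(2·1 + 0) = 7/2; p² − 12·q² = 49 − 48 = 1.
  The first convergent with p² − 12·q² = 1 gives the fundamental solution (x₁, y₁) = (7, 2).
Step 2: Apply the recurrence (x_{n+1}, y_{n+1}) = (x₁x_n + 12y₁y_n, x₁y_n + y₁x_n) repeatedly.
  From (x_1, y_1) = (7, 2): x_2 = 7·7 + 12·2·2 = 97; y_2 = 7·2 + 2·7 = 28.
  From (x_2, y_2) = (97, 28): x_3 = 7·97 + 12·2·28 = 1351; y_3 = 7·28 + 2·97 = 390.
  From (x_3, y_3) = (1351, 390): x_4 = 7·1351 + 12·2·390 = 18817; y_4 = 7·390 + 2·1351 = 5432.
  From (x_4, y_4) = (18817, 5432): x_5 = 7·18817 + 12·2·5432 = 262087; y_5 = 7·5432 + 2·18817 = 75658.
  From (x_5, y_5) = (262087, 75658): x_6 = 7·262087 + 12·2·75658 = 3650401; y_6 = 7·75658 + 2·262087 = 1053780.
  From (x_6, y_6) = (3650401, 1053780): x_7 = 7·3650401 + 12·2·1053780 = 50843527; y_7 = 7·1053780 + 2·3650401 = 14677262.
Step 3: Verify x_7² - 12·y_7² = 2585064237799729 - 2585064237799728 = 1 (should be 1). ✓

(x_1, y_1) = (7, 2); (x_7, y_7) = (50843527, 14677262).


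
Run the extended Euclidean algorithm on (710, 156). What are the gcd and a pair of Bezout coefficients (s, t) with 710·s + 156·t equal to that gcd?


Euclidean algorithm on (710, 156) — divide until remainder is 0:
  710 = 4 · 156 + 86
  156 = 1 · 86 + 70
  86 = 1 · 70 + 16
  70 = 4 · 16 + 6
  16 = 2 · 6 + 4
  6 = 1 · 4 + 2
  4 = 2 · 2 + 0
gcd(710, 156) = 2.
Track Bezout coefficients alongside the remainders: start with r₀ = 710 = a·1 + b·0 (s = 1, t = 0) and r₁ = 156 = a·0 + b·1 (s = 0, t = 1); each new remainder r_{k+1} = r_{k-1} − q_k·r_k inherits s_{k+1} = s_{k-1} − q_k·s_k, t_{k+1} = t_{k-1} − q_k·t_k, so r_k = a·s_k + b·t_k at every step:
  q = 4: r = 86, s = 1 − 4·0 = 1, t = 0 − 4·1 = -4  (check: 710·1 + 156·(-4) = 86)
  q = 1: r = 70, s = 0 − 1·1 = -1, t = 1 − 1·(-4) = 5  (check: 710·(-1) + 156·5 = 70)
  q = 1: r = 16, s = 1 − 1·(-1) = 2, t = -4 − 1·5 = -9  (check: 710·2 + 156·(-9) = 16)
  q = 4: r = 6, s = -1 − 4·2 = -9, t = 5 − 4·(-9) = 41  (check: 710·(-9) + 156·41 = 6)
  q = 2: r = 4, s = 2 − 2·(-9) = 20, t = -9 − 2·41 = -91  (check: 710·20 + 156·(-91) = 4)
  q = 1: r = 2, s = -9 − 1·20 = -29, t = 41 − 1·(-91) = 132  (check: 710·(-29) + 156·132 = 2)
The row with r = 2 (the gcd) gives the Bezout coefficients s = -29, t = 132.
Result: 710 · (-29) + 156 · (132) = 2.

gcd(710, 156) = 2; s = -29, t = 132 (check: 710·(-29) + 156·132 = 2).


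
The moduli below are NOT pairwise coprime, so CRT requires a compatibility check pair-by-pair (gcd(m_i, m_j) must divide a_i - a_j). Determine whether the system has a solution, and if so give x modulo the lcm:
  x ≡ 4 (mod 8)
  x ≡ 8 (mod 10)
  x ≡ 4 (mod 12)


Moduli 8, 10, 12 are not pairwise coprime, so CRT works modulo lcm(m_i) when all pairwise compatibility conditions hold.
Pairwise compatibility: gcd(m_i, m_j) must divide a_i - a_j for every pair.
Merge one congruence at a time:
  Start: x ≡ 4 (mod 8).
  Combine with x ≡ 8 (mod 10): gcd(8, 10) = 2; 8 - 4 = 4, which IS divisible by 2, so compatible.
    Write x = 4 + 8·t and substitute into x ≡ 8 (mod 10): 8·t ≡ 8 − 4 = 4 (mod 10).
    Divide the congruence (and modulus) by g = 2: 4·t ≡ 2 (mod 5).
    The inverse of 4 mod 5 is 4 (since 4·4 = 16 = 3·5 + 1), so t ≡ 4·2 = 8 ≡ 3 (mod 5).
    Then x = 4 + 8·3 = 28, valid modulo lcm(8, 10) = 40: x ≡ 28 (mod 40).
  Combine with x ≡ 4 (mod 12): gcd(40, 12) = 4; 4 - 28 = -24, which IS divisible by 4, so compatible.
    Write x = 28 + 40·t and substitute into x ≡ 4 (mod 12): 40·t ≡ 4 − 28 = -24 (mod 12).
    Divide the congruence (and modulus) by g = 4: 10·t ≡ -6 (mod 3).
    Reduce coefficients mod 3: 1·t ≡ 0 (mod 3).
    So t ≡ 0 (mod 3).
    Then x = 28 + 40·0 = 28, valid modulo lcm(40, 12) = 120: x ≡ 28 (mod 120).
Verify: 28 mod 8 = 4, 28 mod 10 = 8, 28 mod 12 = 4.

x ≡ 28 (mod 120).


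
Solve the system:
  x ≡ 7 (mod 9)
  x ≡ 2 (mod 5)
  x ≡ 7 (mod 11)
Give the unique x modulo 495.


Moduli 9, 5, 11 are pairwise coprime; by CRT there is a unique solution modulo M = 9 · 5 · 11 = 495.
Solve pairwise, accumulating the modulus:
  Start with x ≡ 7 (mod 9).
  Combine with x ≡ 2 (mod 5): since gcd(9, 5) = 1, we get a unique residue mod 45.
    Write x = 7 + 9·t and substitute into x ≡ 2 (mod 5): 9·t ≡ 2 − 7 = -5 (mod 5).
    Reduce coefficients mod 5: 4·t ≡ 0 (mod 5).
    The inverse of 4 mod 5 is 4 (since 4·4 = 16 = 3·5 + 1), so t ≡ 4·0 = 0 ≡ 0 (mod 5).
    Then x = 7 + 9·0 = 7, valid modulo lcm(9, 5) = 45: x ≡ 7 (mod 45).
  Combine with x ≡ 7 (mod 11): since gcd(45, 11) = 1, we get a unique residue mod 495.
    Write x = 7 + 45·t and substitute into x ≡ 7 (mod 11): 45·t ≡ 7 − 7 = 0 (mod 11).
    Reduce coefficients mod 11: 1·t ≡ 0 (mod 11).
    So t ≡ 0 (mod 11).
    Then x = 7 + 45·0 = 7, valid modulo lcm(45, 11) = 495: x ≡ 7 (mod 495).
Verify: 7 mod 9 = 7 ✓, 7 mod 5 = 2 ✓, 7 mod 11 = 7 ✓.

x ≡ 7 (mod 495).


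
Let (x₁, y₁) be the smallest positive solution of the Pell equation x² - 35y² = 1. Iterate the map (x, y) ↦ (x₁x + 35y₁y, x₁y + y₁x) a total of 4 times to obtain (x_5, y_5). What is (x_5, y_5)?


Step 1: Find the fundamental solution (x₁, y₁) of x² - 35y² = 1.
  Expand √35 as a continued fraction. a₀ = ⌊√35⌋ = 5; iterate m_{k+1} = d_k·a_k − m_k, d_{k+1} = (35 − m_{k+1}²)/d_k, a_{k+1} = ⌊(a₀ + m_{k+1})/d_{k+1}⌋ (starting m₀ = 0, d₀ = 1), with convergents p_k = a_k·p_{k-1} + p_{k-2}, q_k = a_k·q_{k-1} + q_{k-2} (p₋₁ = 1, q₋₁ = 0):
  k = 0: a₀ = 5; p₀/q₀ = 5/1; p₀² − 35·q₀² = 25 − 35 = -10.
  k = 1: m = 5, d = 10, a = ⌊(5 + 5)/10⌋ = 1; p/q = (1·5 + 1)/(1·1 + 0) = 6/1; p² − 35·q² = 36 − 35 = 1.
  The first convergent with p² − 35·q² = 1 gives the fundamental solution (x₁, y₁) = (6, 1).
Step 2: Apply the recurrence (x_{n+1}, y_{n+1}) = (x₁x_n + 35y₁y_n, x₁y_n + y₁x_n) repeatedly.
  From (x_1, y_1) = (6, 1): x_2 = 6·6 + 35·1·1 = 71; y_2 = 6·1 + 1·6 = 12.
  From (x_2, y_2) = (71, 12): x_3 = 6·71 + 35·1·12 = 846; y_3 = 6·12 + 1·71 = 143.
  From (x_3, y_3) = (846, 143): x_4 = 6·846 + 35·1·143 = 10081; y_4 = 6·143 + 1·846 = 1704.
  From (x_4, y_4) = (10081, 1704): x_5 = 6·10081 + 35·1·1704 = 120126; y_5 = 6·1704 + 1·10081 = 20305.
Step 3: Verify x_5² - 35·y_5² = 14430255876 - 14430255875 = 1 (should be 1). ✓

(x_1, y_1) = (6, 1); (x_5, y_5) = (120126, 20305).


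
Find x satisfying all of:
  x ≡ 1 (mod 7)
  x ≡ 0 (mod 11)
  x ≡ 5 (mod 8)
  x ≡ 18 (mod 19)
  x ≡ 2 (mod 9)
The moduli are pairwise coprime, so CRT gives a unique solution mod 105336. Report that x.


Product of moduli M = 7 · 11 · 8 · 19 · 9 = 105336.
Merge one congruence at a time:
  Start: x ≡ 1 (mod 7).
  Combine with x ≡ 0 (mod 11); new modulus lcm = 77.
    Write x = 1 + 7·t and substitute into x ≡ 0 (mod 11): 7·t ≡ 0 − 1 = -1 (mod 11).
    Reduce coefficients mod 11: 7·t ≡ 10 (mod 11).
    The inverse of 7 mod 11 is 8 (since 7·8 = 56 = 5·11 + 1), so t ≡ 8·10 = 80 ≡ 3 (mod 11).
    Then x = 1 + 7·3 = 22, valid modulo lcm(7, 11) = 77: x ≡ 22 (mod 77).
  Combine with x ≡ 5 (mod 8); new modulus lcm = 616.
    Write x = 22 + 77·t and substitute into x ≡ 5 (mod 8): 77·t ≡ 5 − 22 = -17 (mod 8).
    Reduce coefficients mod 8: 5·t ≡ 7 (mod 8).
    The inverse of 5 mod 8 is 5 (since 5·5 = 25 = 3·8 + 1), so t ≡ 5·7 = 35 ≡ 3 (mod 8).
    Then x = 22 + 77·3 = 253, valid modulo lcm(77, 8) = 616: x ≡ 253 (mod 616).
  Combine with x ≡ 18 (mod 19); new modulus lcm = 11704.
    Write x = 253 + 616·t and substitute into x ≡ 18 (mod 19): 616·t ≡ 18 − 253 = -235 (mod 19).
    Reduce coefficients mod 19: 8·t ≡ 12 (mod 19).
    The inverse of 8 mod 19 is 12 (since 8·12 = 96 = 5·19 + 1), so t ≡ 12·12 = 144 ≡ 11 (mod 19).
    Then x = 253 + 616·11 = 7029, valid modulo lcm(616, 19) = 11704: x ≡ 7029 (mod 11704).
  Combine with x ≡ 2 (mod 9); new modulus lcm = 105336.
    Write x = 7029 + 11704·t and substitute into x ≡ 2 (mod 9): 11704·t ≡ 2 − 7029 = -7027 (mod 9).
    Reduce coefficients mod 9: 4·t ≡ 2 (mod 9).
    The inverse of 4 mod 9 is 7 (since 4·7 = 28 = 3·9 + 1), so t ≡ 7·2 = 14 ≡ 5 (mod 9).
    Then x = 7029 + 11704·5 = 65549, valid modulo lcm(11704, 9) = 105336: x ≡ 65549 (mod 105336).
Verify against each original: 65549 mod 7 = 1, 65549 mod 11 = 0, 65549 mod 8 = 5, 65549 mod 19 = 18, 65549 mod 9 = 2.

x ≡ 65549 (mod 105336).


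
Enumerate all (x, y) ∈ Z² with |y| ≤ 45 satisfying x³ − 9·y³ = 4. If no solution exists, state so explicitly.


The equation is x³ - 9y³ = 4. For fixed y, x³ = 9·y³ + 4, so a solution requires the RHS to be a perfect cube.
Strategy: iterate y from -45 to 45, compute RHS = 9·y³ + 4, and check whether it is a (positive or negative) perfect cube.
Check small values of y:
  y = 0: RHS = 4 is not a perfect cube.
  y = 1: RHS = 13 is not a perfect cube.
  y = -1: RHS = -5 is not a perfect cube.
  y = 2: RHS = 76 is not a perfect cube.
  y = -2: RHS = -68 is not a perfect cube.
  y = 3: RHS = 247 is not a perfect cube.
  y = -3: RHS = -239 is not a perfect cube.
Continuing the search up to |y| = 45 finds no solutions either.
No (x, y) in the scanned range satisfies the equation.

No integer solutions with |y| ≤ 45.


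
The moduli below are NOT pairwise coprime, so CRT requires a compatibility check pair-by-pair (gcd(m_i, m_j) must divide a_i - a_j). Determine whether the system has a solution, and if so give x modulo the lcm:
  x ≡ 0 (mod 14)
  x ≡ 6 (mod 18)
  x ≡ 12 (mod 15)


Moduli 14, 18, 15 are not pairwise coprime, so CRT works modulo lcm(m_i) when all pairwise compatibility conditions hold.
Pairwise compatibility: gcd(m_i, m_j) must divide a_i - a_j for every pair.
Merge one congruence at a time:
  Start: x ≡ 0 (mod 14).
  Combine with x ≡ 6 (mod 18): gcd(14, 18) = 2; 6 - 0 = 6, which IS divisible by 2, so compatible.
    Write x = 0 + 14·t and substitute into x ≡ 6 (mod 18): 14·t ≡ 6 − 0 = 6 (mod 18).
    Divide the congruence (and modulus) by g = 2: 7·t ≡ 3 (mod 9).
    The inverse of 7 mod 9 is 4 (since 7·4 = 28 = 3·9 + 1), so t ≡ 4·3 = 12 ≡ 3 (mod 9).
    Then x = 0 + 14·3 = 42, valid modulo lcm(14, 18) = 126: x ≡ 42 (mod 126).
  Combine with x ≡ 12 (mod 15): gcd(126, 15) = 3; 12 - 42 = -30, which IS divisible by 3, so compatible.
    Write x = 42 + 126·t and substitute into x ≡ 12 (mod 15): 126·t ≡ 12 − 42 = -30 (mod 15).
    Divide the congruence (and modulus) by g = 3: 42·t ≡ -10 (mod 5).
    Reduce coefficients mod 5: 2·t ≡ 0 (mod 5).
    The inverse of 2 mod 5 is 3 (since 2·3 = 6 = 1·5 + 1), so t ≡ 3·0 = 0 ≡ 0 (mod 5).
    Then x = 42 + 126·0 = 42, valid modulo lcm(126, 15) = 630: x ≡ 42 (mod 630).
Verify: 42 mod 14 = 0, 42 mod 18 = 6, 42 mod 15 = 12.

x ≡ 42 (mod 630).


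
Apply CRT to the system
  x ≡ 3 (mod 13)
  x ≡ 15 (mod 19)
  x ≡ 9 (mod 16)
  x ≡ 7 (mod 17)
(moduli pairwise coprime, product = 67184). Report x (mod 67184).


Product of moduli M = 13 · 19 · 16 · 17 = 67184.
Merge one congruence at a time:
  Start: x ≡ 3 (mod 13).
  Combine with x ≡ 15 (mod 19); new modulus lcm = 247.
    Write x = 3 + 13·t and substitute into x ≡ 15 (mod 19): 13·t ≡ 15 − 3 = 12 (mod 19).
    The inverse of 13 mod 19 is 3 (since 13·3 = 39 = 2·19 + 1), so t ≡ 3·12 = 36 ≡ 17 (mod 19).
    Then x = 3 + 13·17 = 224, valid modulo lcm(13, 19) = 247: x ≡ 224 (mod 247).
  Combine with x ≡ 9 (mod 16); new modulus lcm = 3952.
    Write x = 224 + 247·t and substitute into x ≡ 9 (mod 16): 247·t ≡ 9 − 224 = -215 (mod 16).
    Reduce coefficients mod 16: 7·t ≡ 9 (mod 16).
    The inverse of 7 mod 16 is 7 (since 7·7 = 49 = 3·16 + 1), so t ≡ 7·9 = 63 ≡ 15 (mod 16).
    Then x = 224 + 247·15 = 3929, valid modulo lcm(247, 16) = 3952: x ≡ 3929 (mod 3952).
  Combine with x ≡ 7 (mod 17); new modulus lcm = 67184.
    Write x = 3929 + 3952·t and substitute into x ≡ 7 (mod 17): 3952·t ≡ 7 − 3929 = -3922 (mod 17).
    Reduce coefficients mod 17: 8·t ≡ 5 (mod 17).
    The inverse of 8 mod 17 is 15 (since 8·15 = 120 = 7·17 + 1), so t ≡ 15·5 = 75 ≡ 7 (mod 17).
    Then x = 3929 + 3952·7 = 31593, valid modulo lcm(3952, 17) = 67184: x ≡ 31593 (mod 67184).
Verify against each original: 31593 mod 13 = 3, 31593 mod 19 = 15, 31593 mod 16 = 9, 31593 mod 17 = 7.

x ≡ 31593 (mod 67184).


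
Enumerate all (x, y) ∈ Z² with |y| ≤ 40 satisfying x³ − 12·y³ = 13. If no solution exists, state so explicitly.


The equation is x³ - 12y³ = 13. For fixed y, x³ = 12·y³ + 13, so a solution requires the RHS to be a perfect cube.
Strategy: iterate y from -40 to 40, compute RHS = 12·y³ + 13, and check whether it is a (positive or negative) perfect cube.
Check small values of y:
  y = 0: RHS = 13 is not a perfect cube.
  y = 1: RHS = 25 is not a perfect cube.
  y = -1: RHS = 1 = (1)³ ⇒ x = 1 works.
  y = 2: RHS = 109 is not a perfect cube.
  y = -2: RHS = -83 is not a perfect cube.
  y = 3: RHS = 337 is not a perfect cube.
  y = -3: RHS = -311 is not a perfect cube.
Continuing the search up to |y| = 40 finds no further solutions beyond those listed.
Collected solutions: (1, -1).

Solutions (with |y| ≤ 40): (1, -1).


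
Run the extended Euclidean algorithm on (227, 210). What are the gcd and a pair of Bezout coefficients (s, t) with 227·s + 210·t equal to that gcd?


Euclidean algorithm on (227, 210) — divide until remainder is 0:
  227 = 1 · 210 + 17
  210 = 12 · 17 + 6
  17 = 2 · 6 + 5
  6 = 1 · 5 + 1
  5 = 5 · 1 + 0
gcd(227, 210) = 1.
Track Bezout coefficients alongside the remainders: start with r₀ = 227 = a·1 + b·0 (s = 1, t = 0) and r₁ = 210 = a·0 + b·1 (s = 0, t = 1); each new remainder r_{k+1} = r_{k-1} − q_k·r_k inherits s_{k+1} = s_{k-1} − q_k·s_k, t_{k+1} = t_{k-1} − q_k·t_k, so r_k = a·s_k + b·t_k at every step:
  q = 1: r = 17, s = 1 − 1·0 = 1, t = 0 − 1·1 = -1  (check: 227·1 + 210·(-1) = 17)
  q = 12: r = 6, s = 0 − 12·1 = -12, t = 1 − 12·(-1) = 13  (check: 227·(-12) + 210·13 = 6)
  q = 2: r = 5, s = 1 − 2·(-12) = 25, t = -1 − 2·13 = -27  (check: 227·25 + 210·(-27) = 5)
  q = 1: r = 1, s = -12 − 1·25 = -37, t = 13 − 1·(-27) = 40  (check: 227·(-37) + 210·40 = 1)
The row with r = 1 (the gcd) gives the Bezout coefficients s = -37, t = 40.
Result: 227 · (-37) + 210 · (40) = 1.

gcd(227, 210) = 1; s = -37, t = 40 (check: 227·(-37) + 210·40 = 1).


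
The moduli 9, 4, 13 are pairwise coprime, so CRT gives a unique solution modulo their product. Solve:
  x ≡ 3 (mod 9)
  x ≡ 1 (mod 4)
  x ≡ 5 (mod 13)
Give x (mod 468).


Moduli 9, 4, 13 are pairwise coprime; by CRT there is a unique solution modulo M = 9 · 4 · 13 = 468.
Solve pairwise, accumulating the modulus:
  Start with x ≡ 3 (mod 9).
  Combine with x ≡ 1 (mod 4): since gcd(9, 4) = 1, we get a unique residue mod 36.
    Write x = 3 + 9·t and substitute into x ≡ 1 (mod 4): 9·t ≡ 1 − 3 = -2 (mod 4).
    Reduce coefficients mod 4: 1·t ≡ 2 (mod 4).
    So t ≡ 2 (mod 4).
    Then x = 3 + 9·2 = 21, valid modulo lcm(9, 4) = 36: x ≡ 21 (mod 36).
  Combine with x ≡ 5 (mod 13): since gcd(36, 13) = 1, we get a unique residue mod 468.
    Write x = 21 + 36·t and substitute into x ≡ 5 (mod 13): 36·t ≡ 5 − 21 = -16 (mod 13).
    Reduce coefficients mod 13: 10·t ≡ 10 (mod 13).
    The inverse of 10 mod 13 is 4 (since 10·4 = 40 = 3·13 + 1), so t ≡ 4·10 = 40 ≡ 1 (mod 13).
    Then x = 21 + 36·1 = 57, valid modulo lcm(36, 13) = 468: x ≡ 57 (mod 468).
Verify: 57 mod 9 = 3 ✓, 57 mod 4 = 1 ✓, 57 mod 13 = 5 ✓.

x ≡ 57 (mod 468).


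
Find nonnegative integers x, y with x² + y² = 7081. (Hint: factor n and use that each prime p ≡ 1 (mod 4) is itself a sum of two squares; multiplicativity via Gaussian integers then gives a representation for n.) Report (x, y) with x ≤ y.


Step 1: Factor n = 7081 = 73 · 97.
Step 2: Check the mod-4 condition on each prime factor: 73 ≡ 1 (mod 4), exponent 1; 97 ≡ 1 (mod 4), exponent 1.
All primes ≡ 3 (mod 4) appear to even exponent (or don't appear), so by the two-squares theorem n IS expressible as a sum of two squares.
Step 3: Build a representation. Here n = 73 · 97 is a product of primes ≡ 1 (mod 4). Each prime p ≡ 1 (mod 4) is itself a sum of two squares; find a² by testing p − a² for a perfect square:
  73: 73 − 1² = 72, 73 − 2² = 69, 73 − 3² = 64 = 8² ⇒ 73 = 3² + 8².
  97: 97 − 1² = 96, 97 − 2² = 93, 97 − 3² = 88, 97 − 4² = 81 = 9² ⇒ 97 = 4² + 9².
  Combine using the Brahmagupta–Fibonacci identity (a² + b²)(c² + d²) = (ac − bd)² + (ad + bc)² = (ac + bd)² + (ad − bc)²:
  73 · 97 = 7081: from (3² + 8²)(4² + 9²), take (3·4 − 8·9, 3·9 + 8·4) = (12 − 72, 27 + 32) = (-60, 59); dropping signs (only squares matter) gives (60, 59); check 60² + 59² = 3600 + 3481 = 7081 ✓.
Step 4: Order so x ≤ y and verify: 59² + 60² = 3481 + 3600 = 7081 = n. ✓

n = 7081 = 59² + 60² (one valid representation with x ≤ y).


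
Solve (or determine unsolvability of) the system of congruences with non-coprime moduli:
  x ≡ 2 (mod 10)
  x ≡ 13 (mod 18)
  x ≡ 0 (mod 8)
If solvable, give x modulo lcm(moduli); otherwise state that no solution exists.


Moduli 10, 18, 8 are not pairwise coprime, so CRT works modulo lcm(m_i) when all pairwise compatibility conditions hold.
Pairwise compatibility: gcd(m_i, m_j) must divide a_i - a_j for every pair.
Merge one congruence at a time:
  Start: x ≡ 2 (mod 10).
  Combine with x ≡ 13 (mod 18): gcd(10, 18) = 2, and 13 - 2 = 11 is NOT divisible by 2.
    ⇒ system is inconsistent (no integer solution).

No solution (the system is inconsistent).


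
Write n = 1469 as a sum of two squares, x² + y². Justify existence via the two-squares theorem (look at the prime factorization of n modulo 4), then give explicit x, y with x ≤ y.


Step 1: Factor n = 1469 = 13 · 113.
Step 2: Check the mod-4 condition on each prime factor: 13 ≡ 1 (mod 4), exponent 1; 113 ≡ 1 (mod 4), exponent 1.
All primes ≡ 3 (mod 4) appear to even exponent (or don't appear), so by the two-squares theorem n IS expressible as a sum of two squares.
Step 3: Build a representation. Here n = 13 · 113 is a product of primes ≡ 1 (mod 4). Each prime p ≡ 1 (mod 4) is itself a sum of two squares; find a² by testing p − a² for a perfect square:
  13: 13 − 1² = 12, 13 − 2² = 9 = 3² ⇒ 13 = 2² + 3².
  113: 113 − 1² = 112, 113 − 2² = 109, 113 − 3² = 104, 113 − 4² = 97, 113 − 5² = 88, 113 − 6² = 77, 113 − 7² = 64 = 8² ⇒ 113 = 7² + 8².
  Combine using the Brahmagupta–Fibonacci identity (a² + b²)(c² + d²) = (ac − bd)² + (ad + bc)² = (ac + bd)² + (ad − bc)²:
  13 · 113 = 1469: from (2² + 3²)(7² + 8²), take (2·7 − 3·8, 2·8 + 3·7) = (14 − 24, 16 + 21) = (-10, 37); dropping signs (only squares matter) gives (10, 37); check 10² + 37² = 100 + 1369 = 1469 ✓.
Step 4: Order so x ≤ y and verify: 10² + 37² = 100 + 1369 = 1469 = n. ✓

n = 1469 = 10² + 37² (one valid representation with x ≤ y).


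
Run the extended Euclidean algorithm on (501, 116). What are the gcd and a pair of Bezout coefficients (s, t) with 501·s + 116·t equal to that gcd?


Euclidean algorithm on (501, 116) — divide until remainder is 0:
  501 = 4 · 116 + 37
  116 = 3 · 37 + 5
  37 = 7 · 5 + 2
  5 = 2 · 2 + 1
  2 = 2 · 1 + 0
gcd(501, 116) = 1.
Track Bezout coefficients alongside the remainders: start with r₀ = 501 = a·1 + b·0 (s = 1, t = 0) and r₁ = 116 = a·0 + b·1 (s = 0, t = 1); each new remainder r_{k+1} = r_{k-1} − q_k·r_k inherits s_{k+1} = s_{k-1} − q_k·s_k, t_{k+1} = t_{k-1} − q_k·t_k, so r_k = a·s_k + b·t_k at every step:
  q = 4: r = 37, s = 1 − 4·0 = 1, t = 0 − 4·1 = -4  (check: 501·1 + 116·(-4) = 37)
  q = 3: r = 5, s = 0 − 3·1 = -3, t = 1 − 3·(-4) = 13  (check: 501·(-3) + 116·13 = 5)
  q = 7: r = 2, s = 1 − 7·(-3) = 22, t = -4 − 7·13 = -95  (check: 501·22 + 116·(-95) = 2)
  q = 2: r = 1, s = -3 − 2·22 = -47, t = 13 − 2·(-95) = 203  (check: 501·(-47) + 116·203 = 1)
The row with r = 1 (the gcd) gives the Bezout coefficients s = -47, t = 203.
Result: 501 · (-47) + 116 · (203) = 1.

gcd(501, 116) = 1; s = -47, t = 203 (check: 501·(-47) + 116·203 = 1).
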